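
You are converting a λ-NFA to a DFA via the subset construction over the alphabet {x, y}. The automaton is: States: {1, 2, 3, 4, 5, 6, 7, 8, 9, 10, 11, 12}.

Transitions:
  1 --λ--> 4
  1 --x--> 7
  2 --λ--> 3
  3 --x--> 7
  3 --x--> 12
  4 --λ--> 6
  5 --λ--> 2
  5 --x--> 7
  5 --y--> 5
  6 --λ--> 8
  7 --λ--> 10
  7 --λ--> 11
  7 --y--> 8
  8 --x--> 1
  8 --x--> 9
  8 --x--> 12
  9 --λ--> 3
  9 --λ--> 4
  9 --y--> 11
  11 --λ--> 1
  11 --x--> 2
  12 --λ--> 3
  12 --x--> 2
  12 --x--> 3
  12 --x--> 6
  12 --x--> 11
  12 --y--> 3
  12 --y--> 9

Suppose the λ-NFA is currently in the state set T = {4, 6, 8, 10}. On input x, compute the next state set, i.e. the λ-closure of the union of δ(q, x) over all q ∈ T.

{1, 3, 4, 6, 8, 9, 12}

8 on x → {1, 9, 12}.
No x-transition from 4, 6, 10.
Union after reading x: {1, 9, 12}.
Now take the λ-closure:
From 1 via λ: add 4.
From 9 via λ: add 3.
From 4 via λ: add 6.
From 6 via λ: add 8.
No new states can be added; the closed set is {1, 3, 4, 6, 8, 9, 12}.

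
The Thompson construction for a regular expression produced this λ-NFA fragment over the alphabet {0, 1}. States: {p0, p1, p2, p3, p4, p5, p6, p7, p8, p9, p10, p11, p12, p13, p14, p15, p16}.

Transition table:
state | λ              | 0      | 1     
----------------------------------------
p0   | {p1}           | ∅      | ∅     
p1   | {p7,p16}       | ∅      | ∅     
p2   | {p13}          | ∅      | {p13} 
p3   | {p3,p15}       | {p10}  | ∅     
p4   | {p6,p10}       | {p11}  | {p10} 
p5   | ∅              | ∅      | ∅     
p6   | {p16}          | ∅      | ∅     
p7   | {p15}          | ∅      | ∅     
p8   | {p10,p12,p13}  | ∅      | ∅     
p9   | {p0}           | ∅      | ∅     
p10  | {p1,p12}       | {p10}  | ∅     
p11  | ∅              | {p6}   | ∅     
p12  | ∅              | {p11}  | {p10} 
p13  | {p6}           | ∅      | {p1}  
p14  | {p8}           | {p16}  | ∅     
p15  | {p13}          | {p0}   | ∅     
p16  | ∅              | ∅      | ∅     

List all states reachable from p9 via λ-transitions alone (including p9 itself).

Start with {p9}.
From p9 via λ: add p0.
From p0 via λ: add p1.
From p1 via λ: add p7, p16.
From p7 via λ: add p15.
From p15 via λ: add p13.
From p13 via λ: add p6.
No new states can be added; the closed set is {p0, p1, p6, p7, p9, p13, p15, p16}.

{p0, p1, p6, p7, p9, p13, p15, p16}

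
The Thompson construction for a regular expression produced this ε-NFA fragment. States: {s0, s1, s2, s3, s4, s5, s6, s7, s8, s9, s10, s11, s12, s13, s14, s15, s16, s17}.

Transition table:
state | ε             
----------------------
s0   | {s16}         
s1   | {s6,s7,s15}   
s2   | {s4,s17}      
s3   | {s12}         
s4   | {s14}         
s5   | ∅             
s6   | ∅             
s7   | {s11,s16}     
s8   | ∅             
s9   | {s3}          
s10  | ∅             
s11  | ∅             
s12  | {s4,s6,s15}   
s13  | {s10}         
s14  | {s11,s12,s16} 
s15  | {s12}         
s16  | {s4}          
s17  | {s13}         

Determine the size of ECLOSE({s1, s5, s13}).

12

Start with {s1, s5, s13}.
From s1 via ε: add s6, s7, s15.
From s13 via ε: add s10.
From s7 via ε: add s11, s16.
From s15 via ε: add s12.
From s12 via ε: add s4.
From s4 via ε: add s14.
ε-closure = {s1, s4, s5, s6, s7, s10, s11, s12, s13, s14, s15, s16}, which has 12 states.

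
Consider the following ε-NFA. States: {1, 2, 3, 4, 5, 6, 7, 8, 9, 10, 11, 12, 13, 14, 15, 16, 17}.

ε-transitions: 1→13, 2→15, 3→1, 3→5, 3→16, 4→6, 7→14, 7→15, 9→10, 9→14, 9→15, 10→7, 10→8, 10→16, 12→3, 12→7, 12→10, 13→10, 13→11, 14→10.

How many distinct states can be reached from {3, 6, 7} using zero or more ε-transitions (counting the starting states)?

12

Start with {3, 6, 7}.
From 3 via ε: add 1, 5, 16.
From 7 via ε: add 14, 15.
From 1 via ε: add 13.
From 14 via ε: add 10.
From 10 via ε: add 8.
From 13 via ε: add 11.
ε-closure = {1, 3, 5, 6, 7, 8, 10, 11, 13, 14, 15, 16}, which has 12 states.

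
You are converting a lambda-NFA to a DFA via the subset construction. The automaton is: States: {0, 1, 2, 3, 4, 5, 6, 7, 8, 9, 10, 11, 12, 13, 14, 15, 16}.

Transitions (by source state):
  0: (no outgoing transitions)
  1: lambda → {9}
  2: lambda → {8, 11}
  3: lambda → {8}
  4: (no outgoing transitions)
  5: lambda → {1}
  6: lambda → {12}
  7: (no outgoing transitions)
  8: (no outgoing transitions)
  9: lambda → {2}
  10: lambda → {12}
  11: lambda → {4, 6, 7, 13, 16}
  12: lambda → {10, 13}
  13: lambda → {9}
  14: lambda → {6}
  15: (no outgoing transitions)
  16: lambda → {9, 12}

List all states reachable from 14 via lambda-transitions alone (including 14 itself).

{2, 4, 6, 7, 8, 9, 10, 11, 12, 13, 14, 16}

Start with {14}.
From 14 via lambda: add 6.
From 6 via lambda: add 12.
From 12 via lambda: add 10, 13.
From 13 via lambda: add 9.
From 9 via lambda: add 2.
From 2 via lambda: add 8, 11.
From 11 via lambda: add 4, 7, 16.
No new states can be added; the closed set is {2, 4, 6, 7, 8, 9, 10, 11, 12, 13, 14, 16}.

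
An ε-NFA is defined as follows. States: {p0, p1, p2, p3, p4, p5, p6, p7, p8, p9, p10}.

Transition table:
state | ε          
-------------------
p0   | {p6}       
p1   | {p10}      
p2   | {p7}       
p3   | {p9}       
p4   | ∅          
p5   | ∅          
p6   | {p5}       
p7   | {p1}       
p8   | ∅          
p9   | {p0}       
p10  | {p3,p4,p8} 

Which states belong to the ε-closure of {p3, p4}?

{p0, p3, p4, p5, p6, p9}

Start with {p3, p4}.
From p3 via ε: add p9.
From p9 via ε: add p0.
From p0 via ε: add p6.
From p6 via ε: add p5.
No new states can be added; the closed set is {p0, p3, p4, p5, p6, p9}.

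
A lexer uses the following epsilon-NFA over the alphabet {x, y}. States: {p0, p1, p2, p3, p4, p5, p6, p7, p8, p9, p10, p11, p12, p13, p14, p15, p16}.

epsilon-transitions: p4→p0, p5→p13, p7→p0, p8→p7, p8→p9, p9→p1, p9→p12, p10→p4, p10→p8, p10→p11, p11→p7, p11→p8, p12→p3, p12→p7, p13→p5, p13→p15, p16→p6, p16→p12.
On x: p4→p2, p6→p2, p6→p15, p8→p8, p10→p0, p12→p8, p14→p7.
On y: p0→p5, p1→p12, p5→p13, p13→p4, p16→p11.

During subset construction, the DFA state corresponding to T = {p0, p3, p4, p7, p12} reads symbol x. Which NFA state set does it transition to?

{p0, p1, p2, p3, p7, p8, p9, p12}

p4 on x → {p2}.
p12 on x → {p8}.
No x-transition from p0, p3, p7.
Union after reading x: {p2, p8}.
Now take the epsilon-closure:
From p8 via epsilon: add p7, p9.
From p7 via epsilon: add p0.
From p9 via epsilon: add p1, p12.
From p12 via epsilon: add p3.
No new states can be added; the closed set is {p0, p1, p2, p3, p7, p8, p9, p12}.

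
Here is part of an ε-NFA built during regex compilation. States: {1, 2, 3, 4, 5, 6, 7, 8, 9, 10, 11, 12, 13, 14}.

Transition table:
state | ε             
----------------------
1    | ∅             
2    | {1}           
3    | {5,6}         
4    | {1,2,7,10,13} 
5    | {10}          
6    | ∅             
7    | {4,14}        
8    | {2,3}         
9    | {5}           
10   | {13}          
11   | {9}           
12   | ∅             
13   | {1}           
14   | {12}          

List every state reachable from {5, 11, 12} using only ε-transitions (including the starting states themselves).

Start with {5, 11, 12}.
From 5 via ε: add 10.
From 11 via ε: add 9.
From 10 via ε: add 13.
From 13 via ε: add 1.
No new states can be added; the closed set is {1, 5, 9, 10, 11, 12, 13}.

{1, 5, 9, 10, 11, 12, 13}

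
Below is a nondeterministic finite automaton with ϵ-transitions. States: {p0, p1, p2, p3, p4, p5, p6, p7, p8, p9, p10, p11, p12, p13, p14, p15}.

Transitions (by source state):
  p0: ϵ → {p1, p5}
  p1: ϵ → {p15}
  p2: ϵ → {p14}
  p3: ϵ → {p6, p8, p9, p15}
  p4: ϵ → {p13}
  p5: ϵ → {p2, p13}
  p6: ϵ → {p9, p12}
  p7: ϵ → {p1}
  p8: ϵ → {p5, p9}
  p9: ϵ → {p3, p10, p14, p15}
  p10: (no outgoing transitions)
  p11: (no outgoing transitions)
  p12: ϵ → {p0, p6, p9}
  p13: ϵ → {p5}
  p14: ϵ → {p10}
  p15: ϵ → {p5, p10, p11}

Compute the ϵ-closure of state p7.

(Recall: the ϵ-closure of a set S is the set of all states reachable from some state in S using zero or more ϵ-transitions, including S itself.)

Start with {p7}.
From p7 via ϵ: add p1.
From p1 via ϵ: add p15.
From p15 via ϵ: add p5, p10, p11.
From p5 via ϵ: add p2, p13.
From p2 via ϵ: add p14.
No new states can be added; the closed set is {p1, p2, p5, p7, p10, p11, p13, p14, p15}.

{p1, p2, p5, p7, p10, p11, p13, p14, p15}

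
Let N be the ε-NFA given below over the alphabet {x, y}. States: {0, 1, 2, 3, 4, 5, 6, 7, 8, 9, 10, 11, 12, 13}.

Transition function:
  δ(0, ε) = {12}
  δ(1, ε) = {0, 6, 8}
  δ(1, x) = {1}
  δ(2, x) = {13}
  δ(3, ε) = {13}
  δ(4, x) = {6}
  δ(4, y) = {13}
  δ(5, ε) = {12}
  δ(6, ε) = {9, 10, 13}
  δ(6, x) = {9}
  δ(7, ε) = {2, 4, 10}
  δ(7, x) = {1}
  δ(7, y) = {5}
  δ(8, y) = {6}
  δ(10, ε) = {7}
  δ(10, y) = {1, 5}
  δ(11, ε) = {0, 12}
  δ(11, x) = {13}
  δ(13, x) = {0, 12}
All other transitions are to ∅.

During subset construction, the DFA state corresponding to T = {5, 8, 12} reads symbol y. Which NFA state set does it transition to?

{2, 4, 6, 7, 9, 10, 13}

8 on y → {6}.
No y-transition from 5, 12.
Union after reading y: {6}.
Now take the ε-closure:
From 6 via ε: add 9, 10, 13.
From 10 via ε: add 7.
From 7 via ε: add 2, 4.
No new states can be added; the closed set is {2, 4, 6, 7, 9, 10, 13}.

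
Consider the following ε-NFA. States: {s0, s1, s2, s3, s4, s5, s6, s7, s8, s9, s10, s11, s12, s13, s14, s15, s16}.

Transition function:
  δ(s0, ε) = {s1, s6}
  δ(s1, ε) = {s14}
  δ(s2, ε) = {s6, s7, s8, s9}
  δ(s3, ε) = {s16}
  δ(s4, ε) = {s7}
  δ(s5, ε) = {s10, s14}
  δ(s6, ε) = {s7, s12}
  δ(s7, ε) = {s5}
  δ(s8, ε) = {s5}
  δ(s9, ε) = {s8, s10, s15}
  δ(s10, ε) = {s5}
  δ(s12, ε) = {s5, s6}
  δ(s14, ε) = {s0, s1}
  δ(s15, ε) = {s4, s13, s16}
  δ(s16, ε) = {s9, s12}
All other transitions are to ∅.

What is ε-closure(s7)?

{s0, s1, s5, s6, s7, s10, s12, s14}

Start with {s7}.
From s7 via ε: add s5.
From s5 via ε: add s10, s14.
From s14 via ε: add s0, s1.
From s0 via ε: add s6.
From s6 via ε: add s12.
No new states can be added; the closed set is {s0, s1, s5, s6, s7, s10, s12, s14}.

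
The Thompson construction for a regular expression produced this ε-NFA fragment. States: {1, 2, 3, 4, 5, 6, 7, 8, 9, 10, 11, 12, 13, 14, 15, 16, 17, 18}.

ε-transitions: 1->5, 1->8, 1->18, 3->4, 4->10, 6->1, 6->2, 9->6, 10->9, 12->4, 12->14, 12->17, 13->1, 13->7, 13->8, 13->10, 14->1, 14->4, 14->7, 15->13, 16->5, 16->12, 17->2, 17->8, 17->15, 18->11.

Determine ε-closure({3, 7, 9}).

{1, 2, 3, 4, 5, 6, 7, 8, 9, 10, 11, 18}

Start with {3, 7, 9}.
From 3 via ε: add 4.
From 9 via ε: add 6.
From 4 via ε: add 10.
From 6 via ε: add 1, 2.
From 1 via ε: add 5, 8, 18.
From 18 via ε: add 11.
No new states can be added; the closed set is {1, 2, 3, 4, 5, 6, 7, 8, 9, 10, 11, 18}.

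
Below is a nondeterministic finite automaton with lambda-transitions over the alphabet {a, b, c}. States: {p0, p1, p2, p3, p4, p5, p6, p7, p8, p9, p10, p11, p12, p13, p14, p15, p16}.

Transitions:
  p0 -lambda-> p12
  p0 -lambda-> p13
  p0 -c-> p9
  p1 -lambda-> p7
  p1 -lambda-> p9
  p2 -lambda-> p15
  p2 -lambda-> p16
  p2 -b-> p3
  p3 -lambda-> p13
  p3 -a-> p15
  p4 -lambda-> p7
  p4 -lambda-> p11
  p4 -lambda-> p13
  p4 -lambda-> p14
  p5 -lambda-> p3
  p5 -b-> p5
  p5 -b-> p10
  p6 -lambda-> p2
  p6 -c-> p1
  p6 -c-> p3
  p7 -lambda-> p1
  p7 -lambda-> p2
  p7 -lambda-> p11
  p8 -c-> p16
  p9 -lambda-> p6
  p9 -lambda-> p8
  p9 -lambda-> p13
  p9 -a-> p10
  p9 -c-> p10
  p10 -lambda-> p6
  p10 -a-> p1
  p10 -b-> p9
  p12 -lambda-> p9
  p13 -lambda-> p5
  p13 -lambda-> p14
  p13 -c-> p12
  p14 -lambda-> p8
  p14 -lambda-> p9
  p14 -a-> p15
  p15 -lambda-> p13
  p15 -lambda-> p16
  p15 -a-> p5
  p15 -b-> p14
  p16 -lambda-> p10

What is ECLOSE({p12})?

Start with {p12}.
From p12 via lambda: add p9.
From p9 via lambda: add p6, p8, p13.
From p6 via lambda: add p2.
From p13 via lambda: add p5, p14.
From p2 via lambda: add p15, p16.
From p5 via lambda: add p3.
From p16 via lambda: add p10.
No new states can be added; the closed set is {p2, p3, p5, p6, p8, p9, p10, p12, p13, p14, p15, p16}.

{p2, p3, p5, p6, p8, p9, p10, p12, p13, p14, p15, p16}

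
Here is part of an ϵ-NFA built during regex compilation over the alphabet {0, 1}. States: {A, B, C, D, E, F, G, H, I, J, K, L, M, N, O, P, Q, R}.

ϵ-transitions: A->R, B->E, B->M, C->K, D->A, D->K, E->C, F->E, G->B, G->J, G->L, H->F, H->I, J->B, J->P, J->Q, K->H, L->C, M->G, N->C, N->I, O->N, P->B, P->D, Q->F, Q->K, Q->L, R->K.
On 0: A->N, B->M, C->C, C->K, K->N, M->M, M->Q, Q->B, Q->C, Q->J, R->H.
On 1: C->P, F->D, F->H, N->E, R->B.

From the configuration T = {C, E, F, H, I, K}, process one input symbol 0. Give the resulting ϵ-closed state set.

C on 0 → {C, K}.
K on 0 → {N}.
No 0-transition from E, F, H, I.
Union after reading 0: {C, K, N}.
Now take the ϵ-closure:
From K via ϵ: add H.
From N via ϵ: add I.
From H via ϵ: add F.
From F via ϵ: add E.
No new states can be added; the closed set is {C, E, F, H, I, K, N}.

{C, E, F, H, I, K, N}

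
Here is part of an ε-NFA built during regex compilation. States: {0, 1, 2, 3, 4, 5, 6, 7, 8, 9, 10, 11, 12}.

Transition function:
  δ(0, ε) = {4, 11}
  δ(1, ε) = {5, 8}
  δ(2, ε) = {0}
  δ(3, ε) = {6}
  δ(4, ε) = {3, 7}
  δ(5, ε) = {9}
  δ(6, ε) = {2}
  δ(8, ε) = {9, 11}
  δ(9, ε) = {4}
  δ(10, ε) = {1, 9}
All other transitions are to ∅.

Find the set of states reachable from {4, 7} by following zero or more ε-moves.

{0, 2, 3, 4, 6, 7, 11}

Start with {4, 7}.
From 4 via ε: add 3.
From 3 via ε: add 6.
From 6 via ε: add 2.
From 2 via ε: add 0.
From 0 via ε: add 11.
No new states can be added; the closed set is {0, 2, 3, 4, 6, 7, 11}.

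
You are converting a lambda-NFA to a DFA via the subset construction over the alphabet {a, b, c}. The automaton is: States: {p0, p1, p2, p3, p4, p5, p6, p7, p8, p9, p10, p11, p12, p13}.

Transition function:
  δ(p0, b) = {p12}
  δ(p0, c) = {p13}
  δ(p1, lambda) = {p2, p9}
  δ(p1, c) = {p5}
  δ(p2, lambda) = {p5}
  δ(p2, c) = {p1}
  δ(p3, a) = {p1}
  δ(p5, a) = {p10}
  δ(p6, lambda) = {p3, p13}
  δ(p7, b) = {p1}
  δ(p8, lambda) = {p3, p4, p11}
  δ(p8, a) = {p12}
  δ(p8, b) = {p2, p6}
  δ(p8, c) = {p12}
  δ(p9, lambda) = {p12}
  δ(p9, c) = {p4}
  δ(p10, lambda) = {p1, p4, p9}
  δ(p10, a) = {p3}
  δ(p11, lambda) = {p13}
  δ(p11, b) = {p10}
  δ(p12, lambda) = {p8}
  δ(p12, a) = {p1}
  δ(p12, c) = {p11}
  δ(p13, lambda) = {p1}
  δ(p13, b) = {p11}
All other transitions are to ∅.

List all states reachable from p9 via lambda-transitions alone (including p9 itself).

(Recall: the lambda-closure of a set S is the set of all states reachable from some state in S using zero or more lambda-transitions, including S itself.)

{p1, p2, p3, p4, p5, p8, p9, p11, p12, p13}

Start with {p9}.
From p9 via lambda: add p12.
From p12 via lambda: add p8.
From p8 via lambda: add p3, p4, p11.
From p11 via lambda: add p13.
From p13 via lambda: add p1.
From p1 via lambda: add p2.
From p2 via lambda: add p5.
No new states can be added; the closed set is {p1, p2, p3, p4, p5, p8, p9, p11, p12, p13}.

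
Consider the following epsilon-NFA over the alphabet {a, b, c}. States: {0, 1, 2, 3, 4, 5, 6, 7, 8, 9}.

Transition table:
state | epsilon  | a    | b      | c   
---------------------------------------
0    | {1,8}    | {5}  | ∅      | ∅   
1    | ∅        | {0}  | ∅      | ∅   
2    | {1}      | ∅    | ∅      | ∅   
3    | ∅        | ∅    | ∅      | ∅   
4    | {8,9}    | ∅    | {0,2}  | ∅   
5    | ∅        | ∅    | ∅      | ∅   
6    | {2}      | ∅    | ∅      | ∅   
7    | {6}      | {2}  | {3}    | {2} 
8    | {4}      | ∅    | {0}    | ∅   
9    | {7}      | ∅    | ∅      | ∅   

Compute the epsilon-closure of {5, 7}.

Start with {5, 7}.
From 7 via epsilon: add 6.
From 6 via epsilon: add 2.
From 2 via epsilon: add 1.
No new states can be added; the closed set is {1, 2, 5, 6, 7}.

{1, 2, 5, 6, 7}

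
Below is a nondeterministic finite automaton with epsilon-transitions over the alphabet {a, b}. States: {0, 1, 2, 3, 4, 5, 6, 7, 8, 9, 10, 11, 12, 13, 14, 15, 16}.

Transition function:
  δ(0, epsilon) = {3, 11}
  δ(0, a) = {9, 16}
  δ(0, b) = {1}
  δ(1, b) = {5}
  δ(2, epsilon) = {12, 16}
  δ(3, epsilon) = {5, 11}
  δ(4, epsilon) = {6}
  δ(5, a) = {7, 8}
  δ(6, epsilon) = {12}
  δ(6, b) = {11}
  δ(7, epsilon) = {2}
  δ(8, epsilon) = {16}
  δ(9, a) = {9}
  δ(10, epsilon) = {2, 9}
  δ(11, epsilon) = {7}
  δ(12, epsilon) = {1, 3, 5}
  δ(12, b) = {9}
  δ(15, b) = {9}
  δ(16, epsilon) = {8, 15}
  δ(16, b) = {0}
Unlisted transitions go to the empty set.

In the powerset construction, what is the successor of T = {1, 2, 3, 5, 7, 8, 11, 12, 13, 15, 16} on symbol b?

{0, 1, 2, 3, 5, 7, 8, 9, 11, 12, 15, 16}

1 on b → {5}.
12 on b → {9}.
15 on b → {9}.
16 on b → {0}.
No b-transition from 2, 3, 5, 7, 8, 11, 13.
Union after reading b: {0, 5, 9}.
Now take the epsilon-closure:
From 0 via epsilon: add 3, 11.
From 11 via epsilon: add 7.
From 7 via epsilon: add 2.
From 2 via epsilon: add 12, 16.
From 12 via epsilon: add 1.
From 16 via epsilon: add 8, 15.
No new states can be added; the closed set is {0, 1, 2, 3, 5, 7, 8, 9, 11, 12, 15, 16}.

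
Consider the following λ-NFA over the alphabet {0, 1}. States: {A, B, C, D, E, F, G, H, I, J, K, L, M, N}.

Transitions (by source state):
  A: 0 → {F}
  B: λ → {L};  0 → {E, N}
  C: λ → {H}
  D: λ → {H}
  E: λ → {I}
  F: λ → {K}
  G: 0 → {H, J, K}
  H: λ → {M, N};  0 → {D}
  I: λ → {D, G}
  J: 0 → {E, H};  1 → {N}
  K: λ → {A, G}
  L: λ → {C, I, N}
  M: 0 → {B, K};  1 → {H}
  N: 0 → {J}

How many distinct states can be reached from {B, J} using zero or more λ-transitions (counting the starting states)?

10

Start with {B, J}.
From B via λ: add L.
From L via λ: add C, I, N.
From C via λ: add H.
From I via λ: add D, G.
From H via λ: add M.
λ-closure = {B, C, D, G, H, I, J, L, M, N}, which has 10 states.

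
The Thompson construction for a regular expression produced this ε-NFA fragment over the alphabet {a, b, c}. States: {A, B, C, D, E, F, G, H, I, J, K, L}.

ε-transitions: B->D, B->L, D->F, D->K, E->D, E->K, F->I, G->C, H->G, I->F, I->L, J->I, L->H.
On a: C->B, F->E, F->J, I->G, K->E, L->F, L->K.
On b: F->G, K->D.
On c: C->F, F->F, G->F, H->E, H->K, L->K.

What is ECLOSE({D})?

Start with {D}.
From D via ε: add F, K.
From F via ε: add I.
From I via ε: add L.
From L via ε: add H.
From H via ε: add G.
From G via ε: add C.
No new states can be added; the closed set is {C, D, F, G, H, I, K, L}.

{C, D, F, G, H, I, K, L}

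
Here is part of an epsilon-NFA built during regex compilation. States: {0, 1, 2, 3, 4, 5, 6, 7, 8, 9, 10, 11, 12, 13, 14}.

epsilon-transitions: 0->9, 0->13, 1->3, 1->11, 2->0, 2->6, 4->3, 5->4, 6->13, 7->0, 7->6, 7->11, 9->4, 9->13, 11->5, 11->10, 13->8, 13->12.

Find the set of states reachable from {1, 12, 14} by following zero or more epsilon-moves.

Start with {1, 12, 14}.
From 1 via epsilon: add 3, 11.
From 11 via epsilon: add 5, 10.
From 5 via epsilon: add 4.
No new states can be added; the closed set is {1, 3, 4, 5, 10, 11, 12, 14}.

{1, 3, 4, 5, 10, 11, 12, 14}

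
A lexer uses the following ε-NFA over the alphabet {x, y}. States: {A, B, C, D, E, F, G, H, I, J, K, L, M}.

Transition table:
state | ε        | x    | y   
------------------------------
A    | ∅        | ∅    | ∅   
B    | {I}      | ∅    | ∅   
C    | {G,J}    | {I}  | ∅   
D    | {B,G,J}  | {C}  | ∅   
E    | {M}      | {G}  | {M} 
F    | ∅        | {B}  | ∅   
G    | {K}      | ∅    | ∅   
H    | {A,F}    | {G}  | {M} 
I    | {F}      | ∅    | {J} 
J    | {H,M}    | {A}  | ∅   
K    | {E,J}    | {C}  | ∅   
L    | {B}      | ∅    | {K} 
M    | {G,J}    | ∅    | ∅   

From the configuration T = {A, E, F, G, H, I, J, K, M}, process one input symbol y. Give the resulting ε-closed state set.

E on y → {M}.
H on y → {M}.
I on y → {J}.
No y-transition from A, F, G, J, K, M.
Union after reading y: {J, M}.
Now take the ε-closure:
From J via ε: add H.
From M via ε: add G.
From G via ε: add K.
From H via ε: add A, F.
From K via ε: add E.
No new states can be added; the closed set is {A, E, F, G, H, J, K, M}.

{A, E, F, G, H, J, K, M}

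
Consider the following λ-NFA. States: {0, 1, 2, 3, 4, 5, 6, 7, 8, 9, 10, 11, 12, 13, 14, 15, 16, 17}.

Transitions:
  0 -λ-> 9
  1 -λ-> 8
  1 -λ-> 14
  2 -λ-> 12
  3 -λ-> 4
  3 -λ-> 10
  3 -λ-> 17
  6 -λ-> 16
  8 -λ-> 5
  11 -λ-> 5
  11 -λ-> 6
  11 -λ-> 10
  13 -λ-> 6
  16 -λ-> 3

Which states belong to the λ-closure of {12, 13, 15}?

{3, 4, 6, 10, 12, 13, 15, 16, 17}

Start with {12, 13, 15}.
From 13 via λ: add 6.
From 6 via λ: add 16.
From 16 via λ: add 3.
From 3 via λ: add 4, 10, 17.
No new states can be added; the closed set is {3, 4, 6, 10, 12, 13, 15, 16, 17}.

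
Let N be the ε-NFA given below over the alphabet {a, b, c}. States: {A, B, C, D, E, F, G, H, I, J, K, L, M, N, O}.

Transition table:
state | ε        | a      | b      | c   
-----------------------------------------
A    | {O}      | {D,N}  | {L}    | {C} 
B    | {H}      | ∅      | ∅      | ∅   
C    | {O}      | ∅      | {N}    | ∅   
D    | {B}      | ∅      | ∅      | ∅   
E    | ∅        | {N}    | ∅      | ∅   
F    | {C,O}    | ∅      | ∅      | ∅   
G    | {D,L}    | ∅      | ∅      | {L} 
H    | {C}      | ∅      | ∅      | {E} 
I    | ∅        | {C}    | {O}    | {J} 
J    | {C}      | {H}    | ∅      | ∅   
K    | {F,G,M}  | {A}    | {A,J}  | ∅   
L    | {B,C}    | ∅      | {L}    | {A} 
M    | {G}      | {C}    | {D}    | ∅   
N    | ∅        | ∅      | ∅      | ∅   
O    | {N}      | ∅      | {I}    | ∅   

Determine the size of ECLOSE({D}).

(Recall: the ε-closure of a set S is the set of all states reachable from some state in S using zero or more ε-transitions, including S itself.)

6

Start with {D}.
From D via ε: add B.
From B via ε: add H.
From H via ε: add C.
From C via ε: add O.
From O via ε: add N.
ε-closure = {B, C, D, H, N, O}, which has 6 states.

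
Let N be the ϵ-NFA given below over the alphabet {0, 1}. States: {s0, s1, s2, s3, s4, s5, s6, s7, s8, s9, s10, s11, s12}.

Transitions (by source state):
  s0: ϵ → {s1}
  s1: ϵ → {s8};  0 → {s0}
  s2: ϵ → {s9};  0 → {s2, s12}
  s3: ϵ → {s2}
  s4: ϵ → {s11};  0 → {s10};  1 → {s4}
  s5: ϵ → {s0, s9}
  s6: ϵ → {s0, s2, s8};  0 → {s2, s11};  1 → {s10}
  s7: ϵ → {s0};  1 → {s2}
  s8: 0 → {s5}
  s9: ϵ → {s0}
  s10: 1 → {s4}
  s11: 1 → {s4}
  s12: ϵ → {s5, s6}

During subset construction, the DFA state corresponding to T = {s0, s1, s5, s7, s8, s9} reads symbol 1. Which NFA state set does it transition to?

s7 on 1 → {s2}.
No 1-transition from s0, s1, s5, s8, s9.
Union after reading 1: {s2}.
Now take the ϵ-closure:
From s2 via ϵ: add s9.
From s9 via ϵ: add s0.
From s0 via ϵ: add s1.
From s1 via ϵ: add s8.
No new states can be added; the closed set is {s0, s1, s2, s8, s9}.

{s0, s1, s2, s8, s9}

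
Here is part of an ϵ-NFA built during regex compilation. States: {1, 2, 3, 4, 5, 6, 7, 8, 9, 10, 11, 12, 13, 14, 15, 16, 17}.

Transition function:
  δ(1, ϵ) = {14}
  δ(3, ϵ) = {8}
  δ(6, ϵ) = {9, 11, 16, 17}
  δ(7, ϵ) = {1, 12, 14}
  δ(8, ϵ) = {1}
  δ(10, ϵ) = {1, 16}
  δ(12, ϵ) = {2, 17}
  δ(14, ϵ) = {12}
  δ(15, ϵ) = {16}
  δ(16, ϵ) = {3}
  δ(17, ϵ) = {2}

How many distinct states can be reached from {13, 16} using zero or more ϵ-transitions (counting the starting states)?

9

Start with {13, 16}.
From 16 via ϵ: add 3.
From 3 via ϵ: add 8.
From 8 via ϵ: add 1.
From 1 via ϵ: add 14.
From 14 via ϵ: add 12.
From 12 via ϵ: add 2, 17.
ϵ-closure = {1, 2, 3, 8, 12, 13, 14, 16, 17}, which has 9 states.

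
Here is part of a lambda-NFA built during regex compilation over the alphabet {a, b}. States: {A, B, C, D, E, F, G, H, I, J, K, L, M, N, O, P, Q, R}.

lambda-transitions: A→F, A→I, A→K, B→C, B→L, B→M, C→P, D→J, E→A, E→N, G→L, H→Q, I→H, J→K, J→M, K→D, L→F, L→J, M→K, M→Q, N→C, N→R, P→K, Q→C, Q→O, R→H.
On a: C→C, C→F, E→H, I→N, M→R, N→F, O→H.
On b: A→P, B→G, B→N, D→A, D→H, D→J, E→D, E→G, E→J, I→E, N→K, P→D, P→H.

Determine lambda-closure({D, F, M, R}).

{C, D, F, H, J, K, M, O, P, Q, R}

Start with {D, F, M, R}.
From D via lambda: add J.
From M via lambda: add K, Q.
From R via lambda: add H.
From Q via lambda: add C, O.
From C via lambda: add P.
No new states can be added; the closed set is {C, D, F, H, J, K, M, O, P, Q, R}.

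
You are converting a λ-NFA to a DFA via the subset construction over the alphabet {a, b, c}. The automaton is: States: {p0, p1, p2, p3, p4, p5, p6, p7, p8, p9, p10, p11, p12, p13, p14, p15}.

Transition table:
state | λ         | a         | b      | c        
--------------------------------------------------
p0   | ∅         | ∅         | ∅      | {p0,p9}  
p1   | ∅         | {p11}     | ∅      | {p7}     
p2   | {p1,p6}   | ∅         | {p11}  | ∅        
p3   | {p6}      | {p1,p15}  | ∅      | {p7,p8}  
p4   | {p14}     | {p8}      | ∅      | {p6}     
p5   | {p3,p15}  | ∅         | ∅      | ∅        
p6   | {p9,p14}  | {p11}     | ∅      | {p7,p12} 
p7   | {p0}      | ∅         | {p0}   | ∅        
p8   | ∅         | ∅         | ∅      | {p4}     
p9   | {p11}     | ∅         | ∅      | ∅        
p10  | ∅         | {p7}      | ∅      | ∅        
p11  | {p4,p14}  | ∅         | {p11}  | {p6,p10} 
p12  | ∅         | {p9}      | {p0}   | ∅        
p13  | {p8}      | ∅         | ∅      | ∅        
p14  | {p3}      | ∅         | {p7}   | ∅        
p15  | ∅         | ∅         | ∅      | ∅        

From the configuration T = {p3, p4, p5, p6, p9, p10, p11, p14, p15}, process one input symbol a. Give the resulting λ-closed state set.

p3 on a → {p1, p15}.
p4 on a → {p8}.
p6 on a → {p11}.
p10 on a → {p7}.
No a-transition from p5, p9, p11, p14, p15.
Union after reading a: {p1, p7, p8, p11, p15}.
Now take the λ-closure:
From p7 via λ: add p0.
From p11 via λ: add p4, p14.
From p14 via λ: add p3.
From p3 via λ: add p6.
From p6 via λ: add p9.
No new states can be added; the closed set is {p0, p1, p3, p4, p6, p7, p8, p9, p11, p14, p15}.

{p0, p1, p3, p4, p6, p7, p8, p9, p11, p14, p15}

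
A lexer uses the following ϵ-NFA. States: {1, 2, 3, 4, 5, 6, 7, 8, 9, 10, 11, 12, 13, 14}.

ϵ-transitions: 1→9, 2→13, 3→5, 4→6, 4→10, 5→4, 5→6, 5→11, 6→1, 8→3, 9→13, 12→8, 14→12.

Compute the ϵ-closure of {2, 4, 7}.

{1, 2, 4, 6, 7, 9, 10, 13}

Start with {2, 4, 7}.
From 2 via ϵ: add 13.
From 4 via ϵ: add 6, 10.
From 6 via ϵ: add 1.
From 1 via ϵ: add 9.
No new states can be added; the closed set is {1, 2, 4, 6, 7, 9, 10, 13}.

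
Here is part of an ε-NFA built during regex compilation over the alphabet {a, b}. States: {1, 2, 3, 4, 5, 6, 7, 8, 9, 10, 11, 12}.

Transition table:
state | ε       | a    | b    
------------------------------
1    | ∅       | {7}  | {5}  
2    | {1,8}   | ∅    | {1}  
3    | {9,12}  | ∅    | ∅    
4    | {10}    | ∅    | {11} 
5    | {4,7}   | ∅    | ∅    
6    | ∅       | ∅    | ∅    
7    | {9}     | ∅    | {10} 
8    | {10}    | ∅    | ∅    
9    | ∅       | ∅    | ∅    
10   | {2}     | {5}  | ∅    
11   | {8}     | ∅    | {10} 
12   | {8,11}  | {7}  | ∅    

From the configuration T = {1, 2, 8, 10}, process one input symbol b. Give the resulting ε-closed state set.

{1, 2, 4, 5, 7, 8, 9, 10}

1 on b → {5}.
2 on b → {1}.
No b-transition from 8, 10.
Union after reading b: {1, 5}.
Now take the ε-closure:
From 5 via ε: add 4, 7.
From 4 via ε: add 10.
From 7 via ε: add 9.
From 10 via ε: add 2.
From 2 via ε: add 8.
No new states can be added; the closed set is {1, 2, 4, 5, 7, 8, 9, 10}.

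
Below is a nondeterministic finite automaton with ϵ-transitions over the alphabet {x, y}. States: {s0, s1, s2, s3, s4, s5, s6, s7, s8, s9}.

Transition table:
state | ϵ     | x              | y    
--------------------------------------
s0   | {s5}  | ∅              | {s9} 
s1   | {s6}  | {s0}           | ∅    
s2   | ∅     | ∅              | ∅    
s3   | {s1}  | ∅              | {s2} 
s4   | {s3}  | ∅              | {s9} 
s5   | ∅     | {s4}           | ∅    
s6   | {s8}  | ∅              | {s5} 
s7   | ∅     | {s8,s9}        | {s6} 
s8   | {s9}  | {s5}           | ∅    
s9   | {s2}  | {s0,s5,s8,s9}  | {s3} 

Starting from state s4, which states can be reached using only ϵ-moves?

{s1, s2, s3, s4, s6, s8, s9}

Start with {s4}.
From s4 via ϵ: add s3.
From s3 via ϵ: add s1.
From s1 via ϵ: add s6.
From s6 via ϵ: add s8.
From s8 via ϵ: add s9.
From s9 via ϵ: add s2.
No new states can be added; the closed set is {s1, s2, s3, s4, s6, s8, s9}.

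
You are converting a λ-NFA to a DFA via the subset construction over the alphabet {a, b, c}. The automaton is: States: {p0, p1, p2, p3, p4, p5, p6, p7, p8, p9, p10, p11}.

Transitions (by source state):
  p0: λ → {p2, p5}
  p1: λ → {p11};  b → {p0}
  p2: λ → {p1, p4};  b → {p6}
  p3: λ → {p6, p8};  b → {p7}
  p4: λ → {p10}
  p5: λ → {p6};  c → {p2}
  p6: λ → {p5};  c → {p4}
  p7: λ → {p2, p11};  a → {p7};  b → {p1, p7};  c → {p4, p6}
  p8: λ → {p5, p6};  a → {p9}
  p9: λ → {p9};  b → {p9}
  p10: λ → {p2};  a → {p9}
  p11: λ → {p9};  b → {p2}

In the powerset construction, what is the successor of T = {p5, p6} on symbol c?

p5 on c → {p2}.
p6 on c → {p4}.
Union after reading c: {p2, p4}.
Now take the λ-closure:
From p2 via λ: add p1.
From p4 via λ: add p10.
From p1 via λ: add p11.
From p11 via λ: add p9.
No new states can be added; the closed set is {p1, p2, p4, p9, p10, p11}.

{p1, p2, p4, p9, p10, p11}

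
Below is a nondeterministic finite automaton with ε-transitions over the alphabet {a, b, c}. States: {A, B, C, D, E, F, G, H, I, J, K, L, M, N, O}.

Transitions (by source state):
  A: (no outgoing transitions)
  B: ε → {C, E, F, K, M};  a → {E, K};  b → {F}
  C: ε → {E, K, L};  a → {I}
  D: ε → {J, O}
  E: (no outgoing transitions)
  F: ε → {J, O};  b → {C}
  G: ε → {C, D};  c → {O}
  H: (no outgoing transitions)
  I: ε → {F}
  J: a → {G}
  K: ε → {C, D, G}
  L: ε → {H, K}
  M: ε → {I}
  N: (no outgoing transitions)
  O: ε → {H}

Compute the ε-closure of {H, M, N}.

{F, H, I, J, M, N, O}

Start with {H, M, N}.
From M via ε: add I.
From I via ε: add F.
From F via ε: add J, O.
No new states can be added; the closed set is {F, H, I, J, M, N, O}.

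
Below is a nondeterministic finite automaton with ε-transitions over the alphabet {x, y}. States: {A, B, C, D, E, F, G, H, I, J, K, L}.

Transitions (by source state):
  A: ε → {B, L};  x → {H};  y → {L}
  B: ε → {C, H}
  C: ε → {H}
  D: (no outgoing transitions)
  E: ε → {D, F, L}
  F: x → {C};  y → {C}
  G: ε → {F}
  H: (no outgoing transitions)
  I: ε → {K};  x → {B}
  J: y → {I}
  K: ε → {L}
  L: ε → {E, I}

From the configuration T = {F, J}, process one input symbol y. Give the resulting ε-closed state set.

F on y → {C}.
J on y → {I}.
Union after reading y: {C, I}.
Now take the ε-closure:
From C via ε: add H.
From I via ε: add K.
From K via ε: add L.
From L via ε: add E.
From E via ε: add D, F.
No new states can be added; the closed set is {C, D, E, F, H, I, K, L}.

{C, D, E, F, H, I, K, L}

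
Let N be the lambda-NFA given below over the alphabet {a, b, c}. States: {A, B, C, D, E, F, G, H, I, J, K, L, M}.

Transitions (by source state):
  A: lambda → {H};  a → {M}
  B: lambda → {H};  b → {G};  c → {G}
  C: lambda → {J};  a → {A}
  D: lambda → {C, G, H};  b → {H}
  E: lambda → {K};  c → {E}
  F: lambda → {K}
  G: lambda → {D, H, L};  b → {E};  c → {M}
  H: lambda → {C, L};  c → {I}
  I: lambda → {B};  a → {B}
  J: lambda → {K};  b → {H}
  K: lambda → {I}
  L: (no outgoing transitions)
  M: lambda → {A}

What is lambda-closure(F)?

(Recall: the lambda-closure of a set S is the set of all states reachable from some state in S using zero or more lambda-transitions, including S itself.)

Start with {F}.
From F via lambda: add K.
From K via lambda: add I.
From I via lambda: add B.
From B via lambda: add H.
From H via lambda: add C, L.
From C via lambda: add J.
No new states can be added; the closed set is {B, C, F, H, I, J, K, L}.

{B, C, F, H, I, J, K, L}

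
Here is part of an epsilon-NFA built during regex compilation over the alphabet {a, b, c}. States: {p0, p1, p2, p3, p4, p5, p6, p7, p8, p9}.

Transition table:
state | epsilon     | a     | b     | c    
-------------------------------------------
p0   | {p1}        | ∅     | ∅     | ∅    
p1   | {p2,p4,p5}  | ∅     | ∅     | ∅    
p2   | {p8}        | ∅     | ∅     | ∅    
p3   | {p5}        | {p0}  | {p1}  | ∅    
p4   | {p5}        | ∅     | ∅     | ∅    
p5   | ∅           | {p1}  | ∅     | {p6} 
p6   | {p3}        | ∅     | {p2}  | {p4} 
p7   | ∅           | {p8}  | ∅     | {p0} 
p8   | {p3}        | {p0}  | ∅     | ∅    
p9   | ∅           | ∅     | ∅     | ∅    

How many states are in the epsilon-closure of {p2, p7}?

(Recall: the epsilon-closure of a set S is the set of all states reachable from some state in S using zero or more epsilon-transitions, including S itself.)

5

Start with {p2, p7}.
From p2 via epsilon: add p8.
From p8 via epsilon: add p3.
From p3 via epsilon: add p5.
epsilon-closure = {p2, p3, p5, p7, p8}, which has 5 states.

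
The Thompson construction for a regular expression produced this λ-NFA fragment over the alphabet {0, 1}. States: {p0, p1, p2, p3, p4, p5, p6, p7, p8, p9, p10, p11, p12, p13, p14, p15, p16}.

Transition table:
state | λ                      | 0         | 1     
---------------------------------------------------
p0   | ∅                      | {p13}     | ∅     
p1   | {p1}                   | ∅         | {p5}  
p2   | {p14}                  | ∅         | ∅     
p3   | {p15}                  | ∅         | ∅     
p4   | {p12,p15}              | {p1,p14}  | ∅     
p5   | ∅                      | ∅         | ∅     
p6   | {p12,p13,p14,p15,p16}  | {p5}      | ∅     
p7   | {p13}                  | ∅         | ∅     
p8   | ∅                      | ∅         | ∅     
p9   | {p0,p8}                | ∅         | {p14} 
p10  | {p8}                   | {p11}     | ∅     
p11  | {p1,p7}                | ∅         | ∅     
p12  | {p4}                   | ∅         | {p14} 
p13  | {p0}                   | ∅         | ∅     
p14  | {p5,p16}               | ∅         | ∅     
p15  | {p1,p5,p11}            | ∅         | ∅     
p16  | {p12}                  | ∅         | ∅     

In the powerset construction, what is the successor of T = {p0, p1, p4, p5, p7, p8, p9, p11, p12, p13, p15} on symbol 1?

p1 on 1 → {p5}.
p9 on 1 → {p14}.
p12 on 1 → {p14}.
No 1-transition from p0, p4, p5, p7, p8, p11, p13, p15.
Union after reading 1: {p5, p14}.
Now take the λ-closure:
From p14 via λ: add p16.
From p16 via λ: add p12.
From p12 via λ: add p4.
From p4 via λ: add p15.
From p15 via λ: add p1, p11.
From p11 via λ: add p7.
From p7 via λ: add p13.
From p13 via λ: add p0.
No new states can be added; the closed set is {p0, p1, p4, p5, p7, p11, p12, p13, p14, p15, p16}.

{p0, p1, p4, p5, p7, p11, p12, p13, p14, p15, p16}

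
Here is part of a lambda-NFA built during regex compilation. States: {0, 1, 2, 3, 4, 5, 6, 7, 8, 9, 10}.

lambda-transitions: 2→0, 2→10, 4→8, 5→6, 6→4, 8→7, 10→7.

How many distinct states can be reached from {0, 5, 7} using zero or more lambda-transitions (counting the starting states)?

Start with {0, 5, 7}.
From 5 via lambda: add 6.
From 6 via lambda: add 4.
From 4 via lambda: add 8.
lambda-closure = {0, 4, 5, 6, 7, 8}, which has 6 states.

6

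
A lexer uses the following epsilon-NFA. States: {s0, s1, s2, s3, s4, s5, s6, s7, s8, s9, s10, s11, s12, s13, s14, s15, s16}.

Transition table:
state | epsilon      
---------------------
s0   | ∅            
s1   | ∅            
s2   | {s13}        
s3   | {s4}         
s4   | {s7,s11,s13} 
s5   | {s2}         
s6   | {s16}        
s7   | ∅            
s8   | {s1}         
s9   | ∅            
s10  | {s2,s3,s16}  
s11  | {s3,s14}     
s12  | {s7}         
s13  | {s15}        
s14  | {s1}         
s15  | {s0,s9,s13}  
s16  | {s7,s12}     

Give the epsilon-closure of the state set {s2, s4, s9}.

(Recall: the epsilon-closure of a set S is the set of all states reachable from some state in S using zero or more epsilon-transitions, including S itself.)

Start with {s2, s4, s9}.
From s2 via epsilon: add s13.
From s4 via epsilon: add s7, s11.
From s11 via epsilon: add s3, s14.
From s13 via epsilon: add s15.
From s14 via epsilon: add s1.
From s15 via epsilon: add s0.
No new states can be added; the closed set is {s0, s1, s2, s3, s4, s7, s9, s11, s13, s14, s15}.

{s0, s1, s2, s3, s4, s7, s9, s11, s13, s14, s15}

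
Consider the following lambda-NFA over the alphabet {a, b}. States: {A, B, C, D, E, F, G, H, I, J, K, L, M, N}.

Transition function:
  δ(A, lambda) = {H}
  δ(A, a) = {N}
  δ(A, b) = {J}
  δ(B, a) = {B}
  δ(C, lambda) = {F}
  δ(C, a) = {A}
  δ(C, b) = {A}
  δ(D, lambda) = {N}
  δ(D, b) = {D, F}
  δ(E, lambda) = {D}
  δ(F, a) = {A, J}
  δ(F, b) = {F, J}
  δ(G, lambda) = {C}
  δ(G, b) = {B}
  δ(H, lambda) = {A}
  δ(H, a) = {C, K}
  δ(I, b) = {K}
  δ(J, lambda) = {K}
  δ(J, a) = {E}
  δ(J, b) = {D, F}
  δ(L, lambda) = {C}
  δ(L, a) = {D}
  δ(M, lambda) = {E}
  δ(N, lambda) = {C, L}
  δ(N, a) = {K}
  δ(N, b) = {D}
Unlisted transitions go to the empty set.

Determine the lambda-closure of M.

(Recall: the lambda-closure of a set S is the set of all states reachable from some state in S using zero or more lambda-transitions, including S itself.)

Start with {M}.
From M via lambda: add E.
From E via lambda: add D.
From D via lambda: add N.
From N via lambda: add C, L.
From C via lambda: add F.
No new states can be added; the closed set is {C, D, E, F, L, M, N}.

{C, D, E, F, L, M, N}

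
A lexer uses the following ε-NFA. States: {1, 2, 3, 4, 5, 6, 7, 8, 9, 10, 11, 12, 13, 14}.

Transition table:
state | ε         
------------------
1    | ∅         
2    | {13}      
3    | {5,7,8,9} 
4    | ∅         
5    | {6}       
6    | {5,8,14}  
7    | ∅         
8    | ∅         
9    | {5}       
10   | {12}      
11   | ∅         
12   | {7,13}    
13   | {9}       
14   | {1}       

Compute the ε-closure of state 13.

{1, 5, 6, 8, 9, 13, 14}

Start with {13}.
From 13 via ε: add 9.
From 9 via ε: add 5.
From 5 via ε: add 6.
From 6 via ε: add 8, 14.
From 14 via ε: add 1.
No new states can be added; the closed set is {1, 5, 6, 8, 9, 13, 14}.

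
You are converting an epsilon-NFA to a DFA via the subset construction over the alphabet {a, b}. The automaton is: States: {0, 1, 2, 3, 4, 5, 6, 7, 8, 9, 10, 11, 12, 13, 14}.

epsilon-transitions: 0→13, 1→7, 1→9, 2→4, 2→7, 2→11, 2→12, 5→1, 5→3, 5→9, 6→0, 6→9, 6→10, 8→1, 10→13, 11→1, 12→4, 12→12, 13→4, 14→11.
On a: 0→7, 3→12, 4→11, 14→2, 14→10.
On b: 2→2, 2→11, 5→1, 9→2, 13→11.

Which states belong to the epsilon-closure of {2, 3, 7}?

{1, 2, 3, 4, 7, 9, 11, 12}

Start with {2, 3, 7}.
From 2 via epsilon: add 4, 11, 12.
From 11 via epsilon: add 1.
From 1 via epsilon: add 9.
No new states can be added; the closed set is {1, 2, 3, 4, 7, 9, 11, 12}.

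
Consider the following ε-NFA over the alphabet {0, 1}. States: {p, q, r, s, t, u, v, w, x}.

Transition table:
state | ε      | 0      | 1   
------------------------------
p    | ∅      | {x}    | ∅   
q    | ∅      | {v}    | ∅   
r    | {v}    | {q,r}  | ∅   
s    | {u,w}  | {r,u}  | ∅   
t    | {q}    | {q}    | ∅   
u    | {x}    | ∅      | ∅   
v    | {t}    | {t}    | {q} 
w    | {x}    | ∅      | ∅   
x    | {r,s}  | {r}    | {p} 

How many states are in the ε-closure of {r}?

4

Start with {r}.
From r via ε: add v.
From v via ε: add t.
From t via ε: add q.
ε-closure = {q, r, t, v}, which has 4 states.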